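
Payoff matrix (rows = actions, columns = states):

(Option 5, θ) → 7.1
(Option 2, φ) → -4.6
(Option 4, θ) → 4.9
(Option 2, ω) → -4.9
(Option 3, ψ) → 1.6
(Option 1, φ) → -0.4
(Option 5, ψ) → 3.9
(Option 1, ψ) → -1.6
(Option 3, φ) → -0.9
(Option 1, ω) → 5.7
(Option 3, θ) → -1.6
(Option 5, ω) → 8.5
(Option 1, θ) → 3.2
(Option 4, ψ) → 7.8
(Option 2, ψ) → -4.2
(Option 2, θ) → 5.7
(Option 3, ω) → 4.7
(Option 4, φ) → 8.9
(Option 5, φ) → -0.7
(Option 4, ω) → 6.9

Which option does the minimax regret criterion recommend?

Column bests: θ=7.1, φ=8.9, ψ=7.8, ω=8.5.
Option 1 regrets: 3.9, 9.3, 9.4, 2.8 → max 9.4
Option 2 regrets: 1.4, 13.5, 12.0, 13.4 → max 13.5
Option 3 regrets: 8.7, 9.8, 6.2, 3.8 → max 9.8
Option 4 regrets: 2.2, 0.0, 0.0, 1.6 → max 2.2
Option 5 regrets: 0.0, 9.6, 3.9, 0.0 → max 9.6
Smallest max regret = 2.2 → Option 4.

Option 4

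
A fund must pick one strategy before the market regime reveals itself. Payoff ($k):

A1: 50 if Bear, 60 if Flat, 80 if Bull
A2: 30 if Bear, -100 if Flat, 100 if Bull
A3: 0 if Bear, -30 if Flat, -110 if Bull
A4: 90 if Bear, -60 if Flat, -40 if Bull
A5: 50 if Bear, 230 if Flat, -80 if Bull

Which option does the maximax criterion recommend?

A5

Row maxima: A1=80, A2=100, A3=0, A4=90, A5=230
Best best-case = 230 → A5.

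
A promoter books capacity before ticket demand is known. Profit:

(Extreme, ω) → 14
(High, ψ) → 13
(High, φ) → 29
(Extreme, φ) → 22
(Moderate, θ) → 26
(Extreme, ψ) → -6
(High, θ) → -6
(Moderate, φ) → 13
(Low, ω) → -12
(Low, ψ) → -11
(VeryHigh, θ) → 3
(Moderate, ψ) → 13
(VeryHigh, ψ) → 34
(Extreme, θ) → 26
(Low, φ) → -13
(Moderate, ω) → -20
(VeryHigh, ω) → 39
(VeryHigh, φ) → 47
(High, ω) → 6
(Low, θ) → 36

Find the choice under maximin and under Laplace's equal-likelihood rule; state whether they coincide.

maximin → VeryHigh; laplace → VeryHigh (agree)

Row minima: Low=-13, Moderate=-20, High=-6, VeryHigh=3, Extreme=-6
Best worst-case = 3 → VeryHigh.
Row averages: Low=0, Moderate=8, High=10.5, VeryHigh=30.75, Extreme=14
Highest average = 30.75 → VeryHigh.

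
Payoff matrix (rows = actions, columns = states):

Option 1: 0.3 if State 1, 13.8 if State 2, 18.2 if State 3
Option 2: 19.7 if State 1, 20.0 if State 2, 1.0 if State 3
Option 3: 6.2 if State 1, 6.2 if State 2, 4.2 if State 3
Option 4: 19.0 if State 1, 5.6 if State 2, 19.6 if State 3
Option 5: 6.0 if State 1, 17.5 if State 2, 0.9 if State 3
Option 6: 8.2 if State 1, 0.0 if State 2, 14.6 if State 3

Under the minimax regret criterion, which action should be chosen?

Column bests: State 1=19.7, State 2=20.0, State 3=19.6.
Option 1 regrets: 19.4, 6.2, 1.4 → max 19.4
Option 2 regrets: 0.0, 0.0, 18.6 → max 18.6
Option 3 regrets: 13.5, 13.8, 15.4 → max 15.4
Option 4 regrets: 0.7, 14.4, 0.0 → max 14.4
Option 5 regrets: 13.7, 2.5, 18.7 → max 18.7
Option 6 regrets: 11.5, 20.0, 5.0 → max 20.0
Smallest max regret = 14.4 → Option 4.

Option 4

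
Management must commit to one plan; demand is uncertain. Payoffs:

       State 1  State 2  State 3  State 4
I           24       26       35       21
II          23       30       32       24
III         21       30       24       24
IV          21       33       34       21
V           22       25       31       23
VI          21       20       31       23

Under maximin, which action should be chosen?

II

Row minima: I=21, II=23, III=21, IV=21, V=22, VI=20
Best worst-case = 23 → II.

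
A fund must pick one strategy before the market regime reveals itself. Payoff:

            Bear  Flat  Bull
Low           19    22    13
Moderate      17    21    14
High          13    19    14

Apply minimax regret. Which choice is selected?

Column bests: Bear=19, Flat=22, Bull=14.
Low regrets: 0, 0, 1 → max 1
Moderate regrets: 2, 1, 0 → max 2
High regrets: 6, 3, 0 → max 6
Smallest max regret = 1 → Low.

Low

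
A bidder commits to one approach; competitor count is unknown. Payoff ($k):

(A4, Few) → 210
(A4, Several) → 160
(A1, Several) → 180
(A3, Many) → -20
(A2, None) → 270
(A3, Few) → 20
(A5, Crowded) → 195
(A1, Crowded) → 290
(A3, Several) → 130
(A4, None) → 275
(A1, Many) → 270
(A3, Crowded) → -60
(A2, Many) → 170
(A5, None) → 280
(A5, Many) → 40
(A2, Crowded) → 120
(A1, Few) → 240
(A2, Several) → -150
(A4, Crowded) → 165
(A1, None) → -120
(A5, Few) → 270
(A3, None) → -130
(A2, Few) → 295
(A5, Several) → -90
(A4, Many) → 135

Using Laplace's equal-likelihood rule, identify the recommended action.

Row averages: A1=172, A2=141, A3=-12, A4=189, A5=139
Highest average = 189 → A4.

A4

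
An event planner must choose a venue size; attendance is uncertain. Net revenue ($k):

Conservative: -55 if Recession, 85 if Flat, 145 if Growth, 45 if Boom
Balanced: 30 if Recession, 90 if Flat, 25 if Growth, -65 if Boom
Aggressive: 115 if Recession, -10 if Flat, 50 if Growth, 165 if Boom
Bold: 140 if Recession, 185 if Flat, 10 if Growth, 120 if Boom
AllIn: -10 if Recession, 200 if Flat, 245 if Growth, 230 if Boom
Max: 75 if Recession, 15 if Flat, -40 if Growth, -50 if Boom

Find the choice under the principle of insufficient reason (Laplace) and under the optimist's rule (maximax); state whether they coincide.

Row averages: Conservative=55, Balanced=20, Aggressive=80, Bold=113.75, AllIn=166.25, Max=0
Highest average = 166.25 → AllIn.
Row maxima: Conservative=145, Balanced=90, Aggressive=165, Bold=185, AllIn=245, Max=75
Best best-case = 245 → AllIn.

laplace → AllIn; maximax → AllIn (agree)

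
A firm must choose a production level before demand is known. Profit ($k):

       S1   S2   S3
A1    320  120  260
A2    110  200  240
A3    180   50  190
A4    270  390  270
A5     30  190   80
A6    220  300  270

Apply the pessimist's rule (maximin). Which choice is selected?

A4

Row minima: A1=120, A2=110, A3=50, A4=270, A5=30, A6=220
Best worst-case = 270 → A4.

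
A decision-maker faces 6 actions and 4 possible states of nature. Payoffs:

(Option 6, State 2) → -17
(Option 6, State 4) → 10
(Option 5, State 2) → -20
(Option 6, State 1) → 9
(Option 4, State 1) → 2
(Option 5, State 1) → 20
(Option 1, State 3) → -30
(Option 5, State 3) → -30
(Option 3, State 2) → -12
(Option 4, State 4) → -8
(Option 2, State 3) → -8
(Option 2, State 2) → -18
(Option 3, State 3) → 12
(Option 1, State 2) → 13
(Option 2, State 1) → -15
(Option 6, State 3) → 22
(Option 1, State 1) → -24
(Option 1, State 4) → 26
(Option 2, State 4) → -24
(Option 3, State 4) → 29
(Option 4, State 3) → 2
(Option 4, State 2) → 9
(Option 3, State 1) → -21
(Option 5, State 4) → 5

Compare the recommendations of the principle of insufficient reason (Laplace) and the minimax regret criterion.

Row averages: Option 1=-3.75, Option 2=-16.25, Option 3=2, Option 4=1.25, Option 5=-6.25, Option 6=6
Highest average = 6 → Option 6.
Column bests: State 1=20, State 2=13, State 3=22, State 4=29.
Option 1 regrets: 44, 0, 52, 3 → max 52
Option 2 regrets: 35, 31, 30, 53 → max 53
Option 3 regrets: 41, 25, 10, 0 → max 41
Option 4 regrets: 18, 4, 20, 37 → max 37
Option 5 regrets: 0, 33, 52, 24 → max 52
Option 6 regrets: 11, 30, 0, 19 → max 30
Smallest max regret = 30 → Option 6.

laplace → Option 6; minimax regret → Option 6 (agree)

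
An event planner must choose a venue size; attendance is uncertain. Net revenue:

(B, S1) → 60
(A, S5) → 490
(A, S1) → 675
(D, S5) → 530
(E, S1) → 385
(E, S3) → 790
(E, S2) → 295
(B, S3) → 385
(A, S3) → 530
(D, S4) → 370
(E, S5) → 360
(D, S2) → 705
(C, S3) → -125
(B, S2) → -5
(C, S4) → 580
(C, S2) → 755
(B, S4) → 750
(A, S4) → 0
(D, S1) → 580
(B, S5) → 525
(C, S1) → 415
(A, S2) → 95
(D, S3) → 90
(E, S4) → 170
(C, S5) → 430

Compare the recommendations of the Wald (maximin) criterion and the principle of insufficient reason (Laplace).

maximin → E; laplace → D (disagree)

Row minima: A=0, B=-5, C=-125, D=90, E=170
Best worst-case = 170 → E.
Row averages: A=358, B=343, C=411, D=455, E=400
Highest average = 455 → D.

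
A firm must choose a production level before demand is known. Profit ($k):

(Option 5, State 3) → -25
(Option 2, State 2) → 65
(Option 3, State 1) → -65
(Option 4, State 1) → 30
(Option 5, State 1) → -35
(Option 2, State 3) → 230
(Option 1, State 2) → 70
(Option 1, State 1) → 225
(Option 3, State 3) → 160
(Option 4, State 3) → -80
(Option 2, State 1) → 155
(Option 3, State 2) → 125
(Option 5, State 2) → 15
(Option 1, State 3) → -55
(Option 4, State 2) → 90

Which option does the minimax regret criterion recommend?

Option 2

Column bests: State 1=225, State 2=125, State 3=230.
Option 1 regrets: 0, 55, 285 → max 285
Option 2 regrets: 70, 60, 0 → max 70
Option 3 regrets: 290, 0, 70 → max 290
Option 4 regrets: 195, 35, 310 → max 310
Option 5 regrets: 260, 110, 255 → max 260
Smallest max regret = 70 → Option 2.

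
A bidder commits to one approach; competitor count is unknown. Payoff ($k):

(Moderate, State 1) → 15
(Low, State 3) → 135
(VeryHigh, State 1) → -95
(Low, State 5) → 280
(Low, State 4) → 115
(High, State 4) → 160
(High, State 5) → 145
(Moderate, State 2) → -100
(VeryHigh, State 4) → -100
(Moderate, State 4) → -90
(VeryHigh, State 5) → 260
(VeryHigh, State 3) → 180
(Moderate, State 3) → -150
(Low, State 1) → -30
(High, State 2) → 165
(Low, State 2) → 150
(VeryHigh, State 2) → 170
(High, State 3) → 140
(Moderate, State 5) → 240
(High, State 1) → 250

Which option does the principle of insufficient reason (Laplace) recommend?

Row averages: Low=130, Moderate=-17, High=172, VeryHigh=83
Highest average = 172 → High.

High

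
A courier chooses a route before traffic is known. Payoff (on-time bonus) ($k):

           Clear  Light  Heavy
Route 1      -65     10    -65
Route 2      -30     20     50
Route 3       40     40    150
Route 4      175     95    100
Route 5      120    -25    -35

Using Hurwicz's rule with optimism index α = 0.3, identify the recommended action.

Route 1: 0.3·10 + 0.7·(-65) = -42.5
Route 2: 0.3·50 + 0.7·(-30) = -6
Route 3: 0.3·150 + 0.7·40 = 73
Route 4: 0.3·175 + 0.7·95 = 119
Route 5: 0.3·120 + 0.7·(-35) = 11.5
Highest Hurwicz score = 119 → Route 4.

Route 4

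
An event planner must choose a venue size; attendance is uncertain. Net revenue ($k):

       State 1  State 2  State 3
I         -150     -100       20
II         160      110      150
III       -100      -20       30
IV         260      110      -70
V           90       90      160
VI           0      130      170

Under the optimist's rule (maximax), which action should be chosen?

Row maxima: I=20, II=160, III=30, IV=260, V=160, VI=170
Best best-case = 260 → IV.

IV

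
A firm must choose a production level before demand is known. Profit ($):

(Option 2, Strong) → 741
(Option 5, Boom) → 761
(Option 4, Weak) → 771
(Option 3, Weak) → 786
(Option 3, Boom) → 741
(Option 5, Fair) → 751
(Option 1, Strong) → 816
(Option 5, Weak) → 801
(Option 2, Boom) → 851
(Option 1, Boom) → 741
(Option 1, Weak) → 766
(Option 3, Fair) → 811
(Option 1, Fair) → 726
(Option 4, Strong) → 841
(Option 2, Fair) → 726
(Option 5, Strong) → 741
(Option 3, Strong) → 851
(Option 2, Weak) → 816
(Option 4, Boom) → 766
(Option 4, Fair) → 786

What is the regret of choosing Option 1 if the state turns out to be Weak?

Best payoff under Weak is 816.
Regret = 816 − 766 = 50.

50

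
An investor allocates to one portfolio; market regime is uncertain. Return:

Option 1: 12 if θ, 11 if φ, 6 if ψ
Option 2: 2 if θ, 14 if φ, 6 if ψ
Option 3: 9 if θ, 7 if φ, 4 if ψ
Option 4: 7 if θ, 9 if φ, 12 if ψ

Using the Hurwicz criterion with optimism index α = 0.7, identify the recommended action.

Option 4

Option 1: 0.7·12 + 0.3·6 = 10.2
Option 2: 0.7·14 + 0.3·2 = 10.4
Option 3: 0.7·9 + 0.3·4 = 7.5
Option 4: 0.7·12 + 0.3·7 = 10.5
Highest Hurwicz score = 10.5 → Option 4.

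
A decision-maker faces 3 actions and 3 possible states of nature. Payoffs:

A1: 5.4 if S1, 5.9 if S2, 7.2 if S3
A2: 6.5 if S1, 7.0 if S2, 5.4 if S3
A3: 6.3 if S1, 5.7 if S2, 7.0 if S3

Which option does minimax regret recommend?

A1

Column bests: S1=6.5, S2=7.0, S3=7.2.
A1 regrets: 1.1, 1.1, 0.0 → max 1.1
A2 regrets: 0.0, 0.0, 1.8 → max 1.8
A3 regrets: 0.2, 1.3, 0.2 → max 1.3
Smallest max regret = 1.1 → A1.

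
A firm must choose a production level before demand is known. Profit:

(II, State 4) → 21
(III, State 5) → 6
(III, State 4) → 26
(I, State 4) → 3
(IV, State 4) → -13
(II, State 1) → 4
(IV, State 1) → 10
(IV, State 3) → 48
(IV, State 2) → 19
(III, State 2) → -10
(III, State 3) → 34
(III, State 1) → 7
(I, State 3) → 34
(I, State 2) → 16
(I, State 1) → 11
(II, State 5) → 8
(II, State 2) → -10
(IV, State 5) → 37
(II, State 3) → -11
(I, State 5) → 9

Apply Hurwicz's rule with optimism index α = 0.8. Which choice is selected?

I: 0.8·34 + 0.2·3 = 27.8
II: 0.8·21 + 0.2·(-11) = 14.6
III: 0.8·34 + 0.2·(-10) = 25.2
IV: 0.8·48 + 0.2·(-13) = 35.8
Highest Hurwicz score = 35.8 → IV.

IV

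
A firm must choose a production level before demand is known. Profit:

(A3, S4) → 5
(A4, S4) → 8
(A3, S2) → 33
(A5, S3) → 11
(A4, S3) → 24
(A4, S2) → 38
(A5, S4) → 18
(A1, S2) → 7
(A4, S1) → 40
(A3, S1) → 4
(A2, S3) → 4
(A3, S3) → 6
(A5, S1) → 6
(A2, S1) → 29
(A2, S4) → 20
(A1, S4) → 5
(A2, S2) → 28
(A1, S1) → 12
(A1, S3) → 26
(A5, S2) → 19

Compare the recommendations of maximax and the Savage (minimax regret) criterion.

Row maxima: A1=26, A2=29, A3=33, A4=40, A5=19
Best best-case = 40 → A4.
Column bests: S1=40, S2=38, S3=26, S4=20.
A1 regrets: 28, 31, 0, 15 → max 31
A2 regrets: 11, 10, 22, 0 → max 22
A3 regrets: 36, 5, 20, 15 → max 36
A4 regrets: 0, 0, 2, 12 → max 12
A5 regrets: 34, 19, 15, 2 → max 34
Smallest max regret = 12 → A4.

maximax → A4; minimax regret → A4 (agree)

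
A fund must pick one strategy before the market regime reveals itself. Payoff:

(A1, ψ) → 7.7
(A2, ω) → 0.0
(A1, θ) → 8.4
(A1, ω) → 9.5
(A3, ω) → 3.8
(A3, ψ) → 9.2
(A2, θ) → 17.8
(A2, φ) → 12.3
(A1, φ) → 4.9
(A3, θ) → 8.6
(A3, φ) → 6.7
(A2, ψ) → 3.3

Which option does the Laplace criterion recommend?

A2

Row averages: A1=7.625, A2=8.35, A3=7.075
Highest average = 8.35 → A2.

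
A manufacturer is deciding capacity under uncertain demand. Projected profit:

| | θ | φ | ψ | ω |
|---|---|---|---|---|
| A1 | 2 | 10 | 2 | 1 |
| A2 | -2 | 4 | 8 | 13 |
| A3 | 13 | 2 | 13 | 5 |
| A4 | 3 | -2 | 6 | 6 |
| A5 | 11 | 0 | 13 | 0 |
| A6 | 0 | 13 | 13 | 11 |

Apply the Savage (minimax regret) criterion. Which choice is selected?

A3

Column bests: θ=13, φ=13, ψ=13, ω=13.
A1 regrets: 11, 3, 11, 12 → max 12
A2 regrets: 15, 9, 5, 0 → max 15
A3 regrets: 0, 11, 0, 8 → max 11
A4 regrets: 10, 15, 7, 7 → max 15
A5 regrets: 2, 13, 0, 13 → max 13
A6 regrets: 13, 0, 0, 2 → max 13
Smallest max regret = 11 → A3.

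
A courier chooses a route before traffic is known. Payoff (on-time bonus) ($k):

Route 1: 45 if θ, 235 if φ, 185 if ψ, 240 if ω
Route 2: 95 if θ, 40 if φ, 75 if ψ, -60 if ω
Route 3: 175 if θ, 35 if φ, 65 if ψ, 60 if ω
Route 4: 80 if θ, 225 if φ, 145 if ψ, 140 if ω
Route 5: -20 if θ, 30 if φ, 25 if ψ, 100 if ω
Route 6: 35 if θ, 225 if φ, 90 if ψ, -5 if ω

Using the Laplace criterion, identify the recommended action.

Route 1

Row averages: Route 1=176.25, Route 2=37.5, Route 3=83.75, Route 4=147.5, Route 5=33.75, Route 6=86.25
Highest average = 176.25 → Route 1.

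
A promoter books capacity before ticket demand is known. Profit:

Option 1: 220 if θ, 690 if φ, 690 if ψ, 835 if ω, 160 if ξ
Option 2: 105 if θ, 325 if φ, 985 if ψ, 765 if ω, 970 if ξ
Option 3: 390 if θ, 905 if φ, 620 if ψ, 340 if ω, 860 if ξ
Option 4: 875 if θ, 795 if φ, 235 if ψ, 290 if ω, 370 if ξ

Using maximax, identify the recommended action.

Option 2

Row maxima: Option 1=835, Option 2=985, Option 3=905, Option 4=875
Best best-case = 985 → Option 2.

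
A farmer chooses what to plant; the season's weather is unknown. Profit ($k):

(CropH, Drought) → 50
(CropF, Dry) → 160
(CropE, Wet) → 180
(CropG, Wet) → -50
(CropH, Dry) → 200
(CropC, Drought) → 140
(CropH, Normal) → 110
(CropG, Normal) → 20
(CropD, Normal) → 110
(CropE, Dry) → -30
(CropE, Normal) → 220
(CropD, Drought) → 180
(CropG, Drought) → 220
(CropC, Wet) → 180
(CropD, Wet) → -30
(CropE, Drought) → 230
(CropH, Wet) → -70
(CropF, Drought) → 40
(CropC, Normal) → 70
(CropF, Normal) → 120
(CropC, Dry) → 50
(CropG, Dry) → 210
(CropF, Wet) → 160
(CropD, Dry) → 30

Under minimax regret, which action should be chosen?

CropC

Column bests: Drought=230, Dry=210, Normal=220, Wet=180.
CropH regrets: 180, 10, 110, 250 → max 250
CropC regrets: 90, 160, 150, 0 → max 160
CropG regrets: 10, 0, 200, 230 → max 230
CropF regrets: 190, 50, 100, 20 → max 190
CropD regrets: 50, 180, 110, 210 → max 210
CropE regrets: 0, 240, 0, 0 → max 240
Smallest max regret = 160 → CropC.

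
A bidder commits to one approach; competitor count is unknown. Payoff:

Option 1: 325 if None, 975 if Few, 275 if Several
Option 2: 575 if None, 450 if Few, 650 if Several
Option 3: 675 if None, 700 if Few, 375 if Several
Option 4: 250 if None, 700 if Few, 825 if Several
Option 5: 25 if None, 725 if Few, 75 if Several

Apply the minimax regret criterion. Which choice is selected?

Column bests: None=675, Few=975, Several=825.
Option 1 regrets: 350, 0, 550 → max 550
Option 2 regrets: 100, 525, 175 → max 525
Option 3 regrets: 0, 275, 450 → max 450
Option 4 regrets: 425, 275, 0 → max 425
Option 5 regrets: 650, 250, 750 → max 750
Smallest max regret = 425 → Option 4.

Option 4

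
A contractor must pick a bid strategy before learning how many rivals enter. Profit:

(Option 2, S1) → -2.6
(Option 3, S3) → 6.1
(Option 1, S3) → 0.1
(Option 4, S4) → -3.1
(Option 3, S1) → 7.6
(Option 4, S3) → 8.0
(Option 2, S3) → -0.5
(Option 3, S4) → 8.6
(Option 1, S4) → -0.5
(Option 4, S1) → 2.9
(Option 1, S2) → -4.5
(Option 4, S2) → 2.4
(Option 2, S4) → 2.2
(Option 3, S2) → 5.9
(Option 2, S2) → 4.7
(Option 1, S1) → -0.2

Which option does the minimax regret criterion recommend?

Option 3

Column bests: S1=7.6, S2=5.9, S3=8.0, S4=8.6.
Option 1 regrets: 7.8, 10.4, 7.9, 9.1 → max 10.4
Option 2 regrets: 10.2, 1.2, 8.5, 6.4 → max 10.2
Option 3 regrets: 0.0, 0.0, 1.9, 0.0 → max 1.9
Option 4 regrets: 4.7, 3.5, 0.0, 11.7 → max 11.7
Smallest max regret = 1.9 → Option 3.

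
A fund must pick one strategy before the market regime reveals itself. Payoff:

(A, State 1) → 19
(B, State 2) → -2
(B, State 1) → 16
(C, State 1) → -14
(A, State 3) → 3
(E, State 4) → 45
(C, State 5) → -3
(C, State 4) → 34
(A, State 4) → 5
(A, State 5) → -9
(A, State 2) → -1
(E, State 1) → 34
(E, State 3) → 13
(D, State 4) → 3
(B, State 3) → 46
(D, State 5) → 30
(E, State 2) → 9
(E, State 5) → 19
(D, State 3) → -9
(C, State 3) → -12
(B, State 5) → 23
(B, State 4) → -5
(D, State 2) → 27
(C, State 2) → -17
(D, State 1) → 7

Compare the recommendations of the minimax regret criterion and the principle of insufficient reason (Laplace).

Column bests: State 1=34, State 2=27, State 3=46, State 4=45, State 5=30.
A regrets: 15, 28, 43, 40, 39 → max 43
B regrets: 18, 29, 0, 50, 7 → max 50
C regrets: 48, 44, 58, 11, 33 → max 58
D regrets: 27, 0, 55, 42, 0 → max 55
E regrets: 0, 18, 33, 0, 11 → max 33
Smallest max regret = 33 → E.
Row averages: A=3.4, B=15.6, C=-2.4, D=11.6, E=24
Highest average = 24 → E.

minimax regret → E; laplace → E (agree)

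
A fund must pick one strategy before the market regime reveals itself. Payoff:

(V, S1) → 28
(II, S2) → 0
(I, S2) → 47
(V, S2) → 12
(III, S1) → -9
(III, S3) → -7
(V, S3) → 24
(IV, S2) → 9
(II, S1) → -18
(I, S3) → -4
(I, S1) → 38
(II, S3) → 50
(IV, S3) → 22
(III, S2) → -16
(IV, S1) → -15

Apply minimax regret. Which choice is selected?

V

Column bests: S1=38, S2=47, S3=50.
I regrets: 0, 0, 54 → max 54
II regrets: 56, 47, 0 → max 56
III regrets: 47, 63, 57 → max 63
IV regrets: 53, 38, 28 → max 53
V regrets: 10, 35, 26 → max 35
Smallest max regret = 35 → V.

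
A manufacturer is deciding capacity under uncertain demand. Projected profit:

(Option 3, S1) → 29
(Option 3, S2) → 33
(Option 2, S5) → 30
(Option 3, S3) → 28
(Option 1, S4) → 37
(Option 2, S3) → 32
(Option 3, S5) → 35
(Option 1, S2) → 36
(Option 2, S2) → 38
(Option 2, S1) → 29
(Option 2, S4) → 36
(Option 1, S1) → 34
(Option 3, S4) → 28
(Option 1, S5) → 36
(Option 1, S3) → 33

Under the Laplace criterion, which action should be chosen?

Option 1

Row averages: Option 1=35.2, Option 2=33, Option 3=30.6
Highest average = 35.2 → Option 1.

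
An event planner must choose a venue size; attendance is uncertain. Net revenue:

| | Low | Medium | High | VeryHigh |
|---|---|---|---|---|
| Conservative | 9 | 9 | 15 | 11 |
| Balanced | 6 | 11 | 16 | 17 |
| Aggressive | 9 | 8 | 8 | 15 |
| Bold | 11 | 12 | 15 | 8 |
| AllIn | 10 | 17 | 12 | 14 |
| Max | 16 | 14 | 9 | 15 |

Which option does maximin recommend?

AllIn

Row minima: Conservative=9, Balanced=6, Aggressive=8, Bold=8, AllIn=10, Max=9
Best worst-case = 10 → AllIn.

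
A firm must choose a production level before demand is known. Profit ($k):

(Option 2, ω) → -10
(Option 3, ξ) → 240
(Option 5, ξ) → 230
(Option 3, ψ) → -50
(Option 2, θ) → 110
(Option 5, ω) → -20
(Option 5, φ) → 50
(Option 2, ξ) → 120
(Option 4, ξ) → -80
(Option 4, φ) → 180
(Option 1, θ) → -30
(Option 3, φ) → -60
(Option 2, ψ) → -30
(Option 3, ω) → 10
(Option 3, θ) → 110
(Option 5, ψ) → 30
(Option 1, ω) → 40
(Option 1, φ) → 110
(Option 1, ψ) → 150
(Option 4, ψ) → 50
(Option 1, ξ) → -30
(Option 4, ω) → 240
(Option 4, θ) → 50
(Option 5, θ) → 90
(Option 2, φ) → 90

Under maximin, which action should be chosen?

Option 5

Row minima: Option 1=-30, Option 2=-30, Option 3=-60, Option 4=-80, Option 5=-20
Best worst-case = -20 → Option 5.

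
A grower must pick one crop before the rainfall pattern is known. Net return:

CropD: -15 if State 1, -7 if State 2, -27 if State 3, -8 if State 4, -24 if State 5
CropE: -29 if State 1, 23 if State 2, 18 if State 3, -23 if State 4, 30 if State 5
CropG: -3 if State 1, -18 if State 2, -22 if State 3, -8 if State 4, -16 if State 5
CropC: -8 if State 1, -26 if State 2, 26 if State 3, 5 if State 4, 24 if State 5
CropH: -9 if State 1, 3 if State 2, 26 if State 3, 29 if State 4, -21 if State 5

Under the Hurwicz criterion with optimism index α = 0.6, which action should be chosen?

CropH

CropD: 0.6·(-7) + 0.4·(-27) = -15
CropE: 0.6·30 + 0.4·(-29) = 6.4
CropG: 0.6·(-3) + 0.4·(-22) = -10.6
CropC: 0.6·26 + 0.4·(-26) = 5.2
CropH: 0.6·29 + 0.4·(-21) = 9
Highest Hurwicz score = 9 → CropH.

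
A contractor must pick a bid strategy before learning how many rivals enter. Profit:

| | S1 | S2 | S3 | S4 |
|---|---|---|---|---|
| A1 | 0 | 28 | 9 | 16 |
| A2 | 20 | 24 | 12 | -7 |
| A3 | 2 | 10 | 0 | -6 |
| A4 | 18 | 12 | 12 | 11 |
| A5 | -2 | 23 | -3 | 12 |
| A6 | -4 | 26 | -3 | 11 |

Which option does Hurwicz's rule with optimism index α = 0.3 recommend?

A1: 0.3·28 + 0.7·0 = 8.4
A2: 0.3·24 + 0.7·(-7) = 2.3
A3: 0.3·10 + 0.7·(-6) = -1.2
A4: 0.3·18 + 0.7·11 = 13.1
A5: 0.3·23 + 0.7·(-3) = 4.8
A6: 0.3·26 + 0.7·(-4) = 5
Highest Hurwicz score = 13.1 → A4.

A4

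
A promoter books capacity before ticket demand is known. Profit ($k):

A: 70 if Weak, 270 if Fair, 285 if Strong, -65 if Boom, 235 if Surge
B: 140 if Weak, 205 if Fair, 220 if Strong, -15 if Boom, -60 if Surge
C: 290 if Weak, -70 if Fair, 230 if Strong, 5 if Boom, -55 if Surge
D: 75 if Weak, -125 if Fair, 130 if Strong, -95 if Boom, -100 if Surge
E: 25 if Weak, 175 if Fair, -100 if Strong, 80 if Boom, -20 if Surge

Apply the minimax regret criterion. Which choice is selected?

A

Column bests: Weak=290, Fair=270, Strong=285, Boom=80, Surge=235.
A regrets: 220, 0, 0, 145, 0 → max 220
B regrets: 150, 65, 65, 95, 295 → max 295
C regrets: 0, 340, 55, 75, 290 → max 340
D regrets: 215, 395, 155, 175, 335 → max 395
E regrets: 265, 95, 385, 0, 255 → max 385
Smallest max regret = 220 → A.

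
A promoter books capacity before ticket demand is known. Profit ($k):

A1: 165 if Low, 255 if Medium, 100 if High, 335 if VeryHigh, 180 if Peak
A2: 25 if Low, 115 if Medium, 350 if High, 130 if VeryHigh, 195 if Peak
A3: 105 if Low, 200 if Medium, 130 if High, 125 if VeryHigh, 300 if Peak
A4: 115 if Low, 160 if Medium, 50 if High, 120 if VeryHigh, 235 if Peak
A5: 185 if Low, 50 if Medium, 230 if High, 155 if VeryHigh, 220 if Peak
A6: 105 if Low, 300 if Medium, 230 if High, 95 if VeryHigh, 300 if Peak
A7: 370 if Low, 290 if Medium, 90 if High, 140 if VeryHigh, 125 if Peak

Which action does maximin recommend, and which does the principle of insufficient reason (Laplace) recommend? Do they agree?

Row minima: A1=100, A2=25, A3=105, A4=50, A5=50, A6=95, A7=90
Best worst-case = 105 → A3.
Row averages: A1=207, A2=163, A3=172, A4=136, A5=168, A6=206, A7=203
Highest average = 207 → A1.

maximin → A3; laplace → A1 (disagree)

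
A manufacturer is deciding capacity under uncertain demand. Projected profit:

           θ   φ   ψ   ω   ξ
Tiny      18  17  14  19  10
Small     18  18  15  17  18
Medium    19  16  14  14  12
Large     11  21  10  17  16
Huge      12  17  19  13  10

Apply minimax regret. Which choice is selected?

Column bests: θ=19, φ=21, ψ=19, ω=19, ξ=18.
Tiny regrets: 1, 4, 5, 0, 8 → max 8
Small regrets: 1, 3, 4, 2, 0 → max 4
Medium regrets: 0, 5, 5, 5, 6 → max 6
Large regrets: 8, 0, 9, 2, 2 → max 9
Huge regrets: 7, 4, 0, 6, 8 → max 8
Smallest max regret = 4 → Small.

Small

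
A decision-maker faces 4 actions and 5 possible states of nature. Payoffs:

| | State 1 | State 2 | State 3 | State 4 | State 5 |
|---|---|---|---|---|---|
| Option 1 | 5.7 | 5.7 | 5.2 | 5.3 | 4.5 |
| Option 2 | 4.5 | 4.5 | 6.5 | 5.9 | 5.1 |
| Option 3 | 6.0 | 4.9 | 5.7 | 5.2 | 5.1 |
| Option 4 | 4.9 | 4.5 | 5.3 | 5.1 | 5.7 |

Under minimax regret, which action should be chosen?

Option 3

Column bests: State 1=6.0, State 2=5.7, State 3=6.5, State 4=5.9, State 5=5.7.
Option 1 regrets: 0.3, 0.0, 1.3, 0.6, 1.2 → max 1.3
Option 2 regrets: 1.5, 1.2, 0.0, 0.0, 0.6 → max 1.5
Option 3 regrets: 0.0, 0.8, 0.8, 0.7, 0.6 → max 0.8
Option 4 regrets: 1.1, 1.2, 1.2, 0.8, 0.0 → max 1.2
Smallest max regret = 0.8 → Option 3.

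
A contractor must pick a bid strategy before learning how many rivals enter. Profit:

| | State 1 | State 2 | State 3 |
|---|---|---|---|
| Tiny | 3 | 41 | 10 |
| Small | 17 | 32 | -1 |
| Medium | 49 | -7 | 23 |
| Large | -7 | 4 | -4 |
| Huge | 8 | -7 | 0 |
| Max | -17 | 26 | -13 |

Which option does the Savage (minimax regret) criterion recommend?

Small

Column bests: State 1=49, State 2=41, State 3=23.
Tiny regrets: 46, 0, 13 → max 46
Small regrets: 32, 9, 24 → max 32
Medium regrets: 0, 48, 0 → max 48
Large regrets: 56, 37, 27 → max 56
Huge regrets: 41, 48, 23 → max 48
Max regrets: 66, 15, 36 → max 66
Smallest max regret = 32 → Small.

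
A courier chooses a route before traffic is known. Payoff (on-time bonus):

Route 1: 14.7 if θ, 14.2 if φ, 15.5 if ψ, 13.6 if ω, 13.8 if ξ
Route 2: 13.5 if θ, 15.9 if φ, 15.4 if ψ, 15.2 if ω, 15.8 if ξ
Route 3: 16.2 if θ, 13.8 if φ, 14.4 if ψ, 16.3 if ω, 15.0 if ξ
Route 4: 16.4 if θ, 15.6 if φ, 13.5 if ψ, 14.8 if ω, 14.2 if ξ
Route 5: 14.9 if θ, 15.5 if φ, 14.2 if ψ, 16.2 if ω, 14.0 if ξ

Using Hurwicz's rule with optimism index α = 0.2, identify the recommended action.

Route 5

Route 1: 0.2·15.5 + 0.8·13.6 = 13.98
Route 2: 0.2·15.9 + 0.8·13.5 = 13.98
Route 3: 0.2·16.3 + 0.8·13.8 = 14.3
Route 4: 0.2·16.4 + 0.8·13.5 = 14.08
Route 5: 0.2·16.2 + 0.8·14.0 = 14.44
Highest Hurwicz score = 14.44 → Route 5.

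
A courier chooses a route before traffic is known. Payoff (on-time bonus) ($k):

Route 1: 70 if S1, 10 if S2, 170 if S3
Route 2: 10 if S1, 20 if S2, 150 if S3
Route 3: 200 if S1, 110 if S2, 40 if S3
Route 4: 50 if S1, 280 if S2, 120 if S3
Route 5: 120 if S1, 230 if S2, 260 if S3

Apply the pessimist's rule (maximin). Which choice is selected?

Row minima: Route 1=10, Route 2=10, Route 3=40, Route 4=50, Route 5=120
Best worst-case = 120 → Route 5.

Route 5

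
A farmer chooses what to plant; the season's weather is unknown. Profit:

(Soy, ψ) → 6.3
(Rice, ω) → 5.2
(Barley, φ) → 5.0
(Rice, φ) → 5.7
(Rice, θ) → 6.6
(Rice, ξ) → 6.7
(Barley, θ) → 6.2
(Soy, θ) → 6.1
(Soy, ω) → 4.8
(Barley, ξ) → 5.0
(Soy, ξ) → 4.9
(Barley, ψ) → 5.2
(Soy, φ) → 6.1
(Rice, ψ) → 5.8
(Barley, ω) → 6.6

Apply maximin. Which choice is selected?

Rice

Row minima: Soy=4.8, Barley=5.0, Rice=5.2
Best worst-case = 5.2 → Rice.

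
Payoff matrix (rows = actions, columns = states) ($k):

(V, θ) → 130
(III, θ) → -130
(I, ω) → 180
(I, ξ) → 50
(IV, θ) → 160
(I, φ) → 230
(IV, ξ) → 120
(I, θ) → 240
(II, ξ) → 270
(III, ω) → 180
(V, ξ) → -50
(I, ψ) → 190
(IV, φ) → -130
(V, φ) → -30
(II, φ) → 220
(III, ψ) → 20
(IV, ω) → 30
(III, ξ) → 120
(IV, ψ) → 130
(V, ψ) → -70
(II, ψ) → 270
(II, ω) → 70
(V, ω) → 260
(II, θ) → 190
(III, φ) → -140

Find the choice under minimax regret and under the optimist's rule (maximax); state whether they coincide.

Column bests: θ=240, φ=230, ψ=270, ω=260, ξ=270.
I regrets: 0, 0, 80, 80, 220 → max 220
II regrets: 50, 10, 0, 190, 0 → max 190
III regrets: 370, 370, 250, 80, 150 → max 370
IV regrets: 80, 360, 140, 230, 150 → max 360
V regrets: 110, 260, 340, 0, 320 → max 340
Smallest max regret = 190 → II.
Row maxima: I=240, II=270, III=180, IV=160, V=260
Best best-case = 270 → II.

minimax regret → II; maximax → II (agree)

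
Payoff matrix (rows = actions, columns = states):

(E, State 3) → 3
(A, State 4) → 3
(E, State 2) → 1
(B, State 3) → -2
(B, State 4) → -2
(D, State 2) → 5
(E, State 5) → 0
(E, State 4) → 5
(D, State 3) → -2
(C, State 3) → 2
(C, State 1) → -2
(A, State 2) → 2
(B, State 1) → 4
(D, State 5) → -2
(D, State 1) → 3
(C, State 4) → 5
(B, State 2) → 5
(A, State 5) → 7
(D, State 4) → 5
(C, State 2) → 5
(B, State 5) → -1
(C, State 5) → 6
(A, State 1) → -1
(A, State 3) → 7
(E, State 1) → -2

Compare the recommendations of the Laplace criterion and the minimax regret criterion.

laplace → A; minimax regret → A (agree)

Row averages: A=3.6, B=0.8, C=3.2, D=1.8, E=1.4
Highest average = 3.6 → A.
Column bests: State 1=4, State 2=5, State 3=7, State 4=5, State 5=7.
A regrets: 5, 3, 0, 2, 0 → max 5
B regrets: 0, 0, 9, 7, 8 → max 9
C regrets: 6, 0, 5, 0, 1 → max 6
D regrets: 1, 0, 9, 0, 9 → max 9
E regrets: 6, 4, 4, 0, 7 → max 7
Smallest max regret = 5 → A.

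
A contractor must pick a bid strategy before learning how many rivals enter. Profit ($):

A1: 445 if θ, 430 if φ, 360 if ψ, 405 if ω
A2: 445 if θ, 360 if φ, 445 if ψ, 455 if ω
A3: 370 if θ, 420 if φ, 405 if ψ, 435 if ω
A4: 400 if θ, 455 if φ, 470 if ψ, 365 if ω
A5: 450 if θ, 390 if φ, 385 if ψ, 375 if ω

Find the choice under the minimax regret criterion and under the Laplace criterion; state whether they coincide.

minimax regret → A3; laplace → A2 (disagree)

Column bests: θ=450, φ=455, ψ=470, ω=455.
A1 regrets: 5, 25, 110, 50 → max 110
A2 regrets: 5, 95, 25, 0 → max 95
A3 regrets: 80, 35, 65, 20 → max 80
A4 regrets: 50, 0, 0, 90 → max 90
A5 regrets: 0, 65, 85, 80 → max 85
Smallest max regret = 80 → A3.
Row averages: A1=410, A2=426.25, A3=407.5, A4=422.5, A5=400
Highest average = 426.25 → A2.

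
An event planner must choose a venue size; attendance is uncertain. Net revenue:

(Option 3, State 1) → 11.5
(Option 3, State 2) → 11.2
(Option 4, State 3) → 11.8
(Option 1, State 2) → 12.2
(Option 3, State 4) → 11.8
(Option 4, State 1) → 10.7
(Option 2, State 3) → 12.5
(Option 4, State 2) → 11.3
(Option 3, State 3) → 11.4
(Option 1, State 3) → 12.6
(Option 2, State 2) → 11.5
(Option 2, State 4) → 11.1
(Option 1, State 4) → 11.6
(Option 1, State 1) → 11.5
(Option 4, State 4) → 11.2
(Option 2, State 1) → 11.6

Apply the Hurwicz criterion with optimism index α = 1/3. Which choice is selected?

Option 1: 1/3·12.6 + 2/3·11.5 = 178/15
Option 2: 1/3·12.5 + 2/3·11.1 = 347/30
Option 3: 1/3·11.8 + 2/3·11.2 = 11.4
Option 4: 1/3·11.8 + 2/3·10.7 = 166/15
Highest Hurwicz score = 178/15 → Option 1.

Option 1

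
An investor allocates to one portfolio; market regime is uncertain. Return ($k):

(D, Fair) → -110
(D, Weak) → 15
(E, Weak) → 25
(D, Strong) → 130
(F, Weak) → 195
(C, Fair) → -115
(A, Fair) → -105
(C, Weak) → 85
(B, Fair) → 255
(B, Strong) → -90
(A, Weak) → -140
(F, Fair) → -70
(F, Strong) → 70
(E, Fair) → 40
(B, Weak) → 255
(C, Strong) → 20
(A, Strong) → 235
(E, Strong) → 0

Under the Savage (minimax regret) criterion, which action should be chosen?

Column bests: Weak=255, Fair=255, Strong=235.
A regrets: 395, 360, 0 → max 395
B regrets: 0, 0, 325 → max 325
C regrets: 170, 370, 215 → max 370
D regrets: 240, 365, 105 → max 365
E regrets: 230, 215, 235 → max 235
F regrets: 60, 325, 165 → max 325
Smallest max regret = 235 → E.

E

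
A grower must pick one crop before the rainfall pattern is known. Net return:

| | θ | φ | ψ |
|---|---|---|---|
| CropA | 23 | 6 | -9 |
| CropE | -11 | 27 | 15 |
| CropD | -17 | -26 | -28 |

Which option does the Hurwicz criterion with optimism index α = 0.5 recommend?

CropA: 0.5·23 + 0.5·(-9) = 7
CropE: 0.5·27 + 0.5·(-11) = 8
CropD: 0.5·(-17) + 0.5·(-28) = -22.5
Highest Hurwicz score = 8 → CropE.

CropE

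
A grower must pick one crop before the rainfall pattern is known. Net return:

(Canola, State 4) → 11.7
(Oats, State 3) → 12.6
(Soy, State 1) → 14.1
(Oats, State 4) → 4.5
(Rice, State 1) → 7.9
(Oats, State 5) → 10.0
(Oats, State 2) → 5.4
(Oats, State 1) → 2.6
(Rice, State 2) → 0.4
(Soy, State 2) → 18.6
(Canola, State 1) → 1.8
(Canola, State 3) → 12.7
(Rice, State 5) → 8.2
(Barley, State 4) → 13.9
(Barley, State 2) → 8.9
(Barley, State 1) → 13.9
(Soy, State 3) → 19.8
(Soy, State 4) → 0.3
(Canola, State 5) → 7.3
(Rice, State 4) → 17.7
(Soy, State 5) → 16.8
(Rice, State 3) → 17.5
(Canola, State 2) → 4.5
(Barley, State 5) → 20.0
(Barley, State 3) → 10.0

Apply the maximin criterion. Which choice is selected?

Barley

Row minima: Oats=2.6, Soy=0.3, Canola=1.8, Rice=0.4, Barley=8.9
Best worst-case = 8.9 → Barley.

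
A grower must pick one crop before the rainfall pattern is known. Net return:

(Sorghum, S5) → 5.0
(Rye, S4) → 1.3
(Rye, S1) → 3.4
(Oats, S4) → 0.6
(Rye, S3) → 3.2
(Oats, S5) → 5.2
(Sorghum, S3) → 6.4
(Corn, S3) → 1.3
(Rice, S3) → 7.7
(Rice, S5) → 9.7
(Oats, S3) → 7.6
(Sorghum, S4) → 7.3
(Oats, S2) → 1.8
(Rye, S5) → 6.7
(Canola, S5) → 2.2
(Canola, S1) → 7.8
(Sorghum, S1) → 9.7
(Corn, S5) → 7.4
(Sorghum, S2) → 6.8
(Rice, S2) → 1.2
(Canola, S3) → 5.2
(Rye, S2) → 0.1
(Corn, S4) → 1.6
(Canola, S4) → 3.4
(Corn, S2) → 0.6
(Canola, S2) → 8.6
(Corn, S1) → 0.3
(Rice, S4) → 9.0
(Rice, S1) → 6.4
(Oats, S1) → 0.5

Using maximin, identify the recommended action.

Sorghum

Row minima: Sorghum=5.0, Canola=2.2, Oats=0.5, Corn=0.3, Rye=0.1, Rice=1.2
Best worst-case = 5.0 → Sorghum.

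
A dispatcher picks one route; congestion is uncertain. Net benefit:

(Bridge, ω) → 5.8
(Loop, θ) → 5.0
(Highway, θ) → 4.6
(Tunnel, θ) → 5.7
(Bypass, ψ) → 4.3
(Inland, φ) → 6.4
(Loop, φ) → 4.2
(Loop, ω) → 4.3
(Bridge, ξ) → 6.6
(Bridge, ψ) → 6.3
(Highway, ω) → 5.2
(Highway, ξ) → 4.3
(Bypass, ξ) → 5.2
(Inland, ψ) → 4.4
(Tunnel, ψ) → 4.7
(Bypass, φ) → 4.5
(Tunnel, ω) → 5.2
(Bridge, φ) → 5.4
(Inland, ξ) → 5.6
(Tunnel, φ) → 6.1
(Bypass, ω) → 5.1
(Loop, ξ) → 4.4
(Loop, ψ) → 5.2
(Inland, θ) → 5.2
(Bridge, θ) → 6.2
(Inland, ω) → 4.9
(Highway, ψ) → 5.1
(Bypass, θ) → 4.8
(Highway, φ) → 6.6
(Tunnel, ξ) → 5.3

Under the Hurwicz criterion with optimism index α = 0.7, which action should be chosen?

Bridge

Inland: 0.7·6.4 + 0.3·4.4 = 5.8
Bridge: 0.7·6.6 + 0.3·5.4 = 6.24
Loop: 0.7·5.2 + 0.3·4.2 = 4.9
Bypass: 0.7·5.2 + 0.3·4.3 = 4.93
Tunnel: 0.7·6.1 + 0.3·4.7 = 5.68
Highway: 0.7·6.6 + 0.3·4.3 = 5.91
Highest Hurwicz score = 6.24 → Bridge.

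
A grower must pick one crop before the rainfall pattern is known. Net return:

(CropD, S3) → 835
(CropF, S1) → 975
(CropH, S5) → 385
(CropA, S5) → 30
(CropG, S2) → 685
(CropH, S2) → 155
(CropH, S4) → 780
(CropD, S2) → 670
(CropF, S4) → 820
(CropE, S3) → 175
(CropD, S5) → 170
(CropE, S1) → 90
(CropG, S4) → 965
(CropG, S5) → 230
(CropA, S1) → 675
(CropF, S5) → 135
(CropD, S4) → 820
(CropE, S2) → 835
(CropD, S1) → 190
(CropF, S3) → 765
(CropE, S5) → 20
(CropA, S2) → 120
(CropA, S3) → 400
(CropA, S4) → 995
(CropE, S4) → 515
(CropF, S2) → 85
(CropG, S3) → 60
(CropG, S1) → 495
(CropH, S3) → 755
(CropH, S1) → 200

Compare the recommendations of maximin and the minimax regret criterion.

Row minima: CropE=20, CropF=85, CropD=170, CropA=30, CropG=60, CropH=155
Best worst-case = 170 → CropD.
Column bests: S1=975, S2=835, S3=835, S4=995, S5=385.
CropE regrets: 885, 0, 660, 480, 365 → max 885
CropF regrets: 0, 750, 70, 175, 250 → max 750
CropD regrets: 785, 165, 0, 175, 215 → max 785
CropA regrets: 300, 715, 435, 0, 355 → max 715
CropG regrets: 480, 150, 775, 30, 155 → max 775
CropH regrets: 775, 680, 80, 215, 0 → max 775
Smallest max regret = 715 → CropA.

maximin → CropD; minimax regret → CropA (disagree)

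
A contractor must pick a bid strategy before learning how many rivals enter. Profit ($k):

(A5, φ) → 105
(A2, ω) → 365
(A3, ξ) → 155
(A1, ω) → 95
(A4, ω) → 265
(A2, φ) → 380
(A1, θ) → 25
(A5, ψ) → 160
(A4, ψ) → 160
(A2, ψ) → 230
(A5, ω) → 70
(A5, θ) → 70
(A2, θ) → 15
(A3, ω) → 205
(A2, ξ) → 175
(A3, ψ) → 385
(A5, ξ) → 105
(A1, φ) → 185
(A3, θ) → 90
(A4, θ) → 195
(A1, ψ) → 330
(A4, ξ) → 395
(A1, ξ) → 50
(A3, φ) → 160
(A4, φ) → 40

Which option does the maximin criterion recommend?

Row minima: A1=25, A2=15, A3=90, A4=40, A5=70
Best worst-case = 90 → A3.

A3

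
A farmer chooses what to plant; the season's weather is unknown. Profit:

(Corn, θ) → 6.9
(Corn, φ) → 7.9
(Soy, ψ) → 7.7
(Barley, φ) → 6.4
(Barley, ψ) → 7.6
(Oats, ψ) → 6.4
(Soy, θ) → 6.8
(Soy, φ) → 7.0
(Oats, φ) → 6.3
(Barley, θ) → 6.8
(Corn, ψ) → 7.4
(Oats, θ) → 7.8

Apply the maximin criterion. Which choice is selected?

Row minima: Soy=6.8, Barley=6.4, Corn=6.9, Oats=6.3
Best worst-case = 6.9 → Corn.

Corn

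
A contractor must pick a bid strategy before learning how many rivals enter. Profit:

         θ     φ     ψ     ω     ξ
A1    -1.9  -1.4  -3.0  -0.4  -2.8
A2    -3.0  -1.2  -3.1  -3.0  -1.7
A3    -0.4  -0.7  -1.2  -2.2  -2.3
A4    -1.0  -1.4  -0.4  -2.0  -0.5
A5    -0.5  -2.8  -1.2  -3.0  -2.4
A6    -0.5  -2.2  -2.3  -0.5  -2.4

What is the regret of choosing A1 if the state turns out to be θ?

Best payoff under θ is -0.4.
Regret = -0.4 − (-1.9) = 1.5.

1.5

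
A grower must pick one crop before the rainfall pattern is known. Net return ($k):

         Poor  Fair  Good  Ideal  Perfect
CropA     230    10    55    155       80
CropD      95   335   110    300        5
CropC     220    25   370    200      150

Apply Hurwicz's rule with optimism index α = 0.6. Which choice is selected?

CropA: 0.6·230 + 0.4·10 = 142
CropD: 0.6·335 + 0.4·5 = 203
CropC: 0.6·370 + 0.4·25 = 232
Highest Hurwicz score = 232 → CropC.

CropC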